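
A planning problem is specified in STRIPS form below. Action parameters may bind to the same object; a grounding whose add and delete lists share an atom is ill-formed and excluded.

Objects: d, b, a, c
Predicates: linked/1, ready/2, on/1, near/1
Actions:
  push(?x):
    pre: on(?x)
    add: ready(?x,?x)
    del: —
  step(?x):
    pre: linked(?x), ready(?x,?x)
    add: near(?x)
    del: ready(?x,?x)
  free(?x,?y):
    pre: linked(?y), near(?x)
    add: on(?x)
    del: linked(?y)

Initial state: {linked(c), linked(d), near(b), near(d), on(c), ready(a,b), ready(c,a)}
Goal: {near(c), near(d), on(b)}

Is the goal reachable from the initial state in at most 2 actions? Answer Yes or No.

No

1. push(c)  →  {linked(c), linked(d), near(b), near(d), on(c), ready(a,b), ready(c,a), ready(c,c)}
2. step(c)  →  {linked(c), linked(d), near(b), near(c), near(d), on(c), ready(a,b), ready(c,a)}
3. free(b,d)  →  {linked(c), near(b), near(c), near(d), on(b), on(c), ready(a,b), ready(c,a)}
optimal plan length = 3; 3 > 2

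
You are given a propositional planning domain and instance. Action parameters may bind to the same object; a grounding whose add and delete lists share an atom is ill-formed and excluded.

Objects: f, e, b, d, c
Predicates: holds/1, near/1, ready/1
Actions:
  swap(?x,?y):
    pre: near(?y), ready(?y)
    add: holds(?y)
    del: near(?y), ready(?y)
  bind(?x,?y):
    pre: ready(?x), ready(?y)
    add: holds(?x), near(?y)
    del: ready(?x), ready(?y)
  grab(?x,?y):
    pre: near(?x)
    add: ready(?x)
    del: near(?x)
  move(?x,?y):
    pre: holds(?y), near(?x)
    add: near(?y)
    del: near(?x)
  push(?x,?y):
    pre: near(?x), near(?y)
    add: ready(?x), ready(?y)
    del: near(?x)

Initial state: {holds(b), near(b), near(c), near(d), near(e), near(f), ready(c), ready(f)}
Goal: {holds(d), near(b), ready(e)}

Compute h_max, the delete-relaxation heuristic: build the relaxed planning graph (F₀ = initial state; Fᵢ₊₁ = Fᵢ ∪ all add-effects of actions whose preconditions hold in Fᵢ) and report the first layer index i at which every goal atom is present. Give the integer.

F0 = init (8 atoms)
F1 = F0 ∪ {holds(c), holds(f), ready(b), ready(d), ready(e)}  (13 atoms)
F2 = F1 ∪ {holds(d), holds(e)}  (15 atoms)
goal ⊆ F2  ⇒  h_max = 2

2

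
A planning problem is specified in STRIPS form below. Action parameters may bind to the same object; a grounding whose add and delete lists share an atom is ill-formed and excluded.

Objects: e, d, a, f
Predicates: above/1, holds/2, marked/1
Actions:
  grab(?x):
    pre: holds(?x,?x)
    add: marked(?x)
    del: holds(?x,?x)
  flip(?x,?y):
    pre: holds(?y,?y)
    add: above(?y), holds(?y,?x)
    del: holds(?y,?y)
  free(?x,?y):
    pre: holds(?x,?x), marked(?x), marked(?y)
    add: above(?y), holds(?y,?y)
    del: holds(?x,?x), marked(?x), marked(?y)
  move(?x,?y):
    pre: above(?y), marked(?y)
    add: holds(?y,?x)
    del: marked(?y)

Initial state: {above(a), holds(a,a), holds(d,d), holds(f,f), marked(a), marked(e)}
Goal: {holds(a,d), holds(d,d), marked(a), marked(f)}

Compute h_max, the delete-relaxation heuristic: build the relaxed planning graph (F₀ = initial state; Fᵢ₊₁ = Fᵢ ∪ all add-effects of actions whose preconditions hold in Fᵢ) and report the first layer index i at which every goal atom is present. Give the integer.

F0 = init (6 atoms)
F1 = F0 ∪ {above(d), above(e), above(f), holds(a,d), holds(a,e), holds(a,f), holds(d,a), holds(d,e), holds(d,f), holds(e,e), holds(f,a), holds(f,d), holds(f,e), marked(d), marked(f)}  (21 atoms)
goal ⊆ F1  ⇒  h_max = 1

1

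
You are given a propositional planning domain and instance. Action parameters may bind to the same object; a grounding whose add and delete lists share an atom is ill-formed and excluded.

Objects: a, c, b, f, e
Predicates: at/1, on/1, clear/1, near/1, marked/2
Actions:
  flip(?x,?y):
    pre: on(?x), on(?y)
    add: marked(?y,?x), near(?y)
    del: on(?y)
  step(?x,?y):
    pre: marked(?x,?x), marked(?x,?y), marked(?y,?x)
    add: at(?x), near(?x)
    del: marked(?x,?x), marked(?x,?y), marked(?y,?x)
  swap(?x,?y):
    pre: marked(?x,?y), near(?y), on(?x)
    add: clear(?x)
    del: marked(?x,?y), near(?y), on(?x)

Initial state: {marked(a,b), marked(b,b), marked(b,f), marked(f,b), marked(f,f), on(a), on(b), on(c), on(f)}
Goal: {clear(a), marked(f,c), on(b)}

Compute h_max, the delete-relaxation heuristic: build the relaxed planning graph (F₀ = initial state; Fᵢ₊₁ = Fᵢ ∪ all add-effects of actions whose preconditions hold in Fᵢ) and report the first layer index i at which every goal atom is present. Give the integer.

F0 = init (9 atoms)
F1 = F0 ∪ {at(b), at(f), marked(a,a), marked(a,c), marked(a,f), marked(b,a), marked(b,c), marked(c,a), marked(c,b), marked(c,c), marked(c,f), marked(f,a), marked(f,c), near(a), near(b), near(c), near(f)}  (26 atoms)
F2 = F1 ∪ {at(a), at(c), clear(a), clear(b), clear(c), clear(f)}  (32 atoms)
goal ⊆ F2  ⇒  h_max = 2

2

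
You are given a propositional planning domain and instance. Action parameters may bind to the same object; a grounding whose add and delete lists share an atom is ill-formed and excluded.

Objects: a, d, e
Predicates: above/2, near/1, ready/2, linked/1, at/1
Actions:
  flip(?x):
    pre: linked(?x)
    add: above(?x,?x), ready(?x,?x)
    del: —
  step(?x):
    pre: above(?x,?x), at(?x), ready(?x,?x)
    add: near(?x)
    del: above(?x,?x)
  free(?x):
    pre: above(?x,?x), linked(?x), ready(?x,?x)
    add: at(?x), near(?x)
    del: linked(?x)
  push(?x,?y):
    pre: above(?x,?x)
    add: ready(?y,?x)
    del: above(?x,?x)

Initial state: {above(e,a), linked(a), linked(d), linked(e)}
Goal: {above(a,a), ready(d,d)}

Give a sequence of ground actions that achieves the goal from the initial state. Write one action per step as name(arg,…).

1. flip(a)  →  {above(a,a), above(e,a), linked(a), linked(d), linked(e), ready(a,a)}
2. flip(d)  →  {above(a,a), above(d,d), above(e,a), linked(a), linked(d), linked(e), ready(a,a), ready(d,d)}

flip(a); flip(d)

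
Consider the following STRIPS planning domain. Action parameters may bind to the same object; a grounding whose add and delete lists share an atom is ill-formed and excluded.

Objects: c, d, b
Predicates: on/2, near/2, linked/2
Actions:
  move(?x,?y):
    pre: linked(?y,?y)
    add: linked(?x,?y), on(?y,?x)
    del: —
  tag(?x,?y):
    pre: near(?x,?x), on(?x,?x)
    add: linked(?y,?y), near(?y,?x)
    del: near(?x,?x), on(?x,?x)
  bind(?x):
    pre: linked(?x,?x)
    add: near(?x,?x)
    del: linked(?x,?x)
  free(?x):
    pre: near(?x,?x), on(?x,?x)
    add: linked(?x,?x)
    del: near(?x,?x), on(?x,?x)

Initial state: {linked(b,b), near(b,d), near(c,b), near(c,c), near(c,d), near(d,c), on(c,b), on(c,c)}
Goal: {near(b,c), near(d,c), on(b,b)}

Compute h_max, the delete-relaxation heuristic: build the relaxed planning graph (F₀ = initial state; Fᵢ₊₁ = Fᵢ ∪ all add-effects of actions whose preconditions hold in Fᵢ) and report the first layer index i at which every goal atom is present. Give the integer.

F0 = init (8 atoms)
F1 = F0 ∪ {linked(c,b), linked(c,c), linked(d,b), linked(d,d), near(b,b), near(b,c), on(b,b), on(b,c), on(b,d)}  (17 atoms)
goal ⊆ F1  ⇒  h_max = 1

1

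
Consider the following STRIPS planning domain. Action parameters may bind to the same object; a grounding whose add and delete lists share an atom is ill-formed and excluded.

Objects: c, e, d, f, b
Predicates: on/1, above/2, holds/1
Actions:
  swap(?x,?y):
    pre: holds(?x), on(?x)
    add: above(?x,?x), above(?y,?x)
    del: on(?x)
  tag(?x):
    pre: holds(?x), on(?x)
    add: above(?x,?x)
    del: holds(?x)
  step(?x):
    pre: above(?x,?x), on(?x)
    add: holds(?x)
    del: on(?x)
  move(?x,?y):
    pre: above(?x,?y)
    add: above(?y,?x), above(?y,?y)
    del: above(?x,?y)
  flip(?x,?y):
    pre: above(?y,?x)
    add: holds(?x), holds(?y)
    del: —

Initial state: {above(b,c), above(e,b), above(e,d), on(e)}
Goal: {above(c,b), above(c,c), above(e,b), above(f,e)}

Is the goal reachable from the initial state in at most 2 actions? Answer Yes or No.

1. move(b,c)  →  {above(c,b), above(c,c), above(e,b), above(e,d), on(e)}
2. flip(d,e)  →  {above(c,b), above(c,c), above(e,b), above(e,d), holds(d), holds(e), on(e)}
3. swap(e,f)  →  {above(c,b), above(c,c), above(e,b), above(e,d), above(e,e), above(f,e), holds(d), holds(e)}
optimal plan length = 3; 3 > 2

No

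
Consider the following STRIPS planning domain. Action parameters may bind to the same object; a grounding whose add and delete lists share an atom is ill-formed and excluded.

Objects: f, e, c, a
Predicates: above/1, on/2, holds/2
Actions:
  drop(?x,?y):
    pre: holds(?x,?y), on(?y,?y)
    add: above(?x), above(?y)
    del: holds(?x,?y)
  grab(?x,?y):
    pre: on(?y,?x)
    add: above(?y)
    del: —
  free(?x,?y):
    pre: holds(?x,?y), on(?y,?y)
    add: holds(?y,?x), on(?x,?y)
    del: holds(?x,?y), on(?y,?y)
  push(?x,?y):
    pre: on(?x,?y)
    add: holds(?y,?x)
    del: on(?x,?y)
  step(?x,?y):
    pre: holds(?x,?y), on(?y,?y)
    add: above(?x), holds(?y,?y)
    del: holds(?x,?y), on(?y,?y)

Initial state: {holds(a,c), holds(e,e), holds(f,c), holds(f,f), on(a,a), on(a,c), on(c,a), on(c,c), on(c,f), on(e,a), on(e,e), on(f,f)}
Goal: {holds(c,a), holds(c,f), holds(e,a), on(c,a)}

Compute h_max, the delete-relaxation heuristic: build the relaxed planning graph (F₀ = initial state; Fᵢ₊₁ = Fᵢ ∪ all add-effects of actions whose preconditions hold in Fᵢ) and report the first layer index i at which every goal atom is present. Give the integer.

2

F0 = init (12 atoms)
F1 = F0 ∪ {above(a), above(c), above(e), above(f), holds(a,a), holds(a,e), holds(c,a), holds(c,c), holds(c,f), on(f,c)}  (22 atoms)
F2 = F1 ∪ {holds(e,a), on(a,e)}  (24 atoms)
goal ⊆ F2  ⇒  h_max = 2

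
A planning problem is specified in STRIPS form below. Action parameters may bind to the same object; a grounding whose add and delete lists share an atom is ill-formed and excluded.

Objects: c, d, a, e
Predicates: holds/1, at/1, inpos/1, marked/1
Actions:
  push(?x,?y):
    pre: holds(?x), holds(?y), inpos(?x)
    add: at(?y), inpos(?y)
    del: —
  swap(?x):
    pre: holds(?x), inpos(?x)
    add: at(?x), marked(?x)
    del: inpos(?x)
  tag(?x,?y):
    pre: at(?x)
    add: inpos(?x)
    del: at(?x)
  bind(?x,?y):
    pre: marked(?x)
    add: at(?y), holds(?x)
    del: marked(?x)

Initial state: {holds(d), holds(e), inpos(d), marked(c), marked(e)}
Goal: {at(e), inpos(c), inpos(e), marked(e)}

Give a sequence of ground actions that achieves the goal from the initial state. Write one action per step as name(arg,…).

1. push(d,e)  →  {at(e), holds(d), holds(e), inpos(d), inpos(e), marked(c), marked(e)}
2. bind(c,c)  →  {at(c), at(e), holds(c), holds(d), holds(e), inpos(d), inpos(e), marked(e)}
3. push(d,c)  →  {at(c), at(e), holds(c), holds(d), holds(e), inpos(c), inpos(d), inpos(e), marked(e)}

push(d,e); bind(c,c); push(d,c)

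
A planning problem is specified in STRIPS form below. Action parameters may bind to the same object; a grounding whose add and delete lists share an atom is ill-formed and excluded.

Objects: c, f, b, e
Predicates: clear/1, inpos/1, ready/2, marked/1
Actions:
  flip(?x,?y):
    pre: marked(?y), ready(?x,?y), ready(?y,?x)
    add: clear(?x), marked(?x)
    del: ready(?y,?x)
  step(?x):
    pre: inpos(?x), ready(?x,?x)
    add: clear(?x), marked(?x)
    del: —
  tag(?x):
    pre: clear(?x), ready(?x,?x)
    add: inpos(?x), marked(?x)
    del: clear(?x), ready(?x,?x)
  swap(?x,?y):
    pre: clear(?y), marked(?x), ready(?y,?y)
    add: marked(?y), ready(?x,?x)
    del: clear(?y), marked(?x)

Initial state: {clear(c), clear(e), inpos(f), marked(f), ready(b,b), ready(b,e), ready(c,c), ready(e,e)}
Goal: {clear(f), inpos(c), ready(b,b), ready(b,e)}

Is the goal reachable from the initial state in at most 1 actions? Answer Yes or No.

No

1. tag(c)  →  {clear(e), inpos(c), inpos(f), marked(c), marked(f), ready(b,b), ready(b,e), ready(e,e)}
2. swap(f,e)  →  {inpos(c), inpos(f), marked(c), marked(e), ready(b,b), ready(b,e), ready(e,e), ready(f,f)}
3. step(f)  →  {clear(f), inpos(c), inpos(f), marked(c), marked(e), marked(f), ready(b,b), ready(b,e), ready(e,e), ready(f,f)}
optimal plan length = 3; 3 > 1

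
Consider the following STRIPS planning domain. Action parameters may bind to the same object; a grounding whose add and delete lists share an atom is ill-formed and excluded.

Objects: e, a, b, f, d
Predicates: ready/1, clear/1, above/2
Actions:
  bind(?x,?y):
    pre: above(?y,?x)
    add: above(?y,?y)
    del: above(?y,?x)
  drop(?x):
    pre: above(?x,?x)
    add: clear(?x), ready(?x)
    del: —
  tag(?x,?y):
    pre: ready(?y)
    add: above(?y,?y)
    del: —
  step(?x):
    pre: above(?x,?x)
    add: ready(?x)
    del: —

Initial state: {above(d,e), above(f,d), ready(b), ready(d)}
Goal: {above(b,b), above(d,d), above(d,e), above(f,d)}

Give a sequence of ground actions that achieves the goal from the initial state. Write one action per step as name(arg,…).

1. tag(e,b)  →  {above(b,b), above(d,e), above(f,d), ready(b), ready(d)}
2. tag(e,d)  →  {above(b,b), above(d,d), above(d,e), above(f,d), ready(b), ready(d)}

tag(e,b); tag(e,d)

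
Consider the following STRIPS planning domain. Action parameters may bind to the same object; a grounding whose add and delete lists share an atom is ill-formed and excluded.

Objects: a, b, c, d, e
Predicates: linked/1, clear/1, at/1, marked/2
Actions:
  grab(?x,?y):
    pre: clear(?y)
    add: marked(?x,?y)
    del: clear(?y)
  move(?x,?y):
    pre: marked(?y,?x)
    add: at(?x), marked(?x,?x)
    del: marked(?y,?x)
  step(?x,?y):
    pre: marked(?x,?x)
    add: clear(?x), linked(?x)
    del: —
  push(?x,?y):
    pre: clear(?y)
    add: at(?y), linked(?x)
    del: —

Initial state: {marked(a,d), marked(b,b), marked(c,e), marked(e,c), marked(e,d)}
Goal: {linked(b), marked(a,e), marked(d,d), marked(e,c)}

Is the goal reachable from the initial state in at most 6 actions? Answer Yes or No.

Yes

1. move(d,a)  →  {at(d), marked(b,b), marked(c,e), marked(d,d), marked(e,c), marked(e,d)}
2. move(e,c)  →  {at(d), at(e), marked(b,b), marked(d,d), marked(e,c), marked(e,d), marked(e,e)}
3. step(b,a)  →  {at(d), at(e), clear(b), linked(b), marked(b,b), marked(d,d), marked(e,c), marked(e,d), marked(e,e)}
4. step(e,a)  →  {at(d), at(e), clear(b), clear(e), linked(b), linked(e), marked(b,b), marked(d,d), marked(e,c), marked(e,d), marked(e,e)}
5. grab(a,e)  →  {at(d), at(e), clear(b), linked(b), linked(e), marked(a,e), marked(b,b), marked(d,d), marked(e,c), marked(e,d), marked(e,e)}
optimal plan length = 5; 5 ≤ 6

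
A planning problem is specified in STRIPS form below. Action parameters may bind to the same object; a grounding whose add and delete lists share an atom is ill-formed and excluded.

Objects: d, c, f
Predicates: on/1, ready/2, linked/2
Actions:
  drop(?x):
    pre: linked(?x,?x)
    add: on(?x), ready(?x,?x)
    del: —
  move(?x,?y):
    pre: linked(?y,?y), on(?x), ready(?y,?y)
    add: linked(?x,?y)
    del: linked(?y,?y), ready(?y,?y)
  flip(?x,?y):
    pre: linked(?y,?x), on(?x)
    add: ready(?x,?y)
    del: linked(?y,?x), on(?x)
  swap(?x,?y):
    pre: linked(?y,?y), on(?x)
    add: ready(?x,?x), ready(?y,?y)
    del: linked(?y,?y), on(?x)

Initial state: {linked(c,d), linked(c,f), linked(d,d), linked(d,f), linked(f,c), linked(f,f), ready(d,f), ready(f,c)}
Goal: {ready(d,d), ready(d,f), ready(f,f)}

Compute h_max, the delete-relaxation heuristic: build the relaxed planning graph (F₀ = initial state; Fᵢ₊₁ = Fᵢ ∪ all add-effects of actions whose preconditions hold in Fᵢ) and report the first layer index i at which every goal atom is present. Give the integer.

F0 = init (8 atoms)
F1 = F0 ∪ {on(d), on(f), ready(d,d), ready(f,f)}  (12 atoms)
goal ⊆ F1  ⇒  h_max = 1

1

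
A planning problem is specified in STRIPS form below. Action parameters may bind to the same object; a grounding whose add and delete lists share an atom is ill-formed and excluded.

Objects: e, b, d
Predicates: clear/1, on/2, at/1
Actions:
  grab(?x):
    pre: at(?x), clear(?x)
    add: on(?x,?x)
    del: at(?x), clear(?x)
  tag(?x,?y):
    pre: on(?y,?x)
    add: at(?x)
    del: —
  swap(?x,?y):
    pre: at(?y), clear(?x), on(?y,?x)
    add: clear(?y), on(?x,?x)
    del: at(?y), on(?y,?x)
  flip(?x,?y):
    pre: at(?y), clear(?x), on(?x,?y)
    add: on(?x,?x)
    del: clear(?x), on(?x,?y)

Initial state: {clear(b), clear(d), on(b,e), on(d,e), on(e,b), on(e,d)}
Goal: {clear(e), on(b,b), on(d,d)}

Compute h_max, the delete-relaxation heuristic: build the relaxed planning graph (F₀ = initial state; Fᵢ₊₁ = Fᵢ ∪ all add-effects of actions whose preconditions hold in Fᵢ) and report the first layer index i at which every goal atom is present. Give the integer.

F0 = init (6 atoms)
F1 = F0 ∪ {at(b), at(d), at(e)}  (9 atoms)
F2 = F1 ∪ {clear(e), on(b,b), on(d,d)}  (12 atoms)
goal ⊆ F2  ⇒  h_max = 2

2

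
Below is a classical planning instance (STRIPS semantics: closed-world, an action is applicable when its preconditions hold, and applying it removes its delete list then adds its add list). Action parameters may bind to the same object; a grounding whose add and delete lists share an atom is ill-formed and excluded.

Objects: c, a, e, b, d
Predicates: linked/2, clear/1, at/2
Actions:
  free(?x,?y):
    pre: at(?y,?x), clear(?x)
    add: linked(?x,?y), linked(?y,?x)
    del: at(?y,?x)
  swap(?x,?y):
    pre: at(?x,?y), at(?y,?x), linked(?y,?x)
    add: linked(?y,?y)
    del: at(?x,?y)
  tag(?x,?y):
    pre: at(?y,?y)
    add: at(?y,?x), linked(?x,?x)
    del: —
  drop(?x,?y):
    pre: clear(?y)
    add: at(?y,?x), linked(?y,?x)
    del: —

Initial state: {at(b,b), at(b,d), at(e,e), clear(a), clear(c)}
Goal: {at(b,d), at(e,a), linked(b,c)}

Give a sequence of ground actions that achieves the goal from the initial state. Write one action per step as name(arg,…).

tag(c,b); free(c,b); tag(a,e)

1. tag(c,b)  →  {at(b,b), at(b,c), at(b,d), at(e,e), clear(a), clear(c), linked(c,c)}
2. free(c,b)  →  {at(b,b), at(b,d), at(e,e), clear(a), clear(c), linked(b,c), linked(c,b), linked(c,c)}
3. tag(a,e)  →  {at(b,b), at(b,d), at(e,a), at(e,e), clear(a), clear(c), linked(a,a), linked(b,c), linked(c,b), linked(c,c)}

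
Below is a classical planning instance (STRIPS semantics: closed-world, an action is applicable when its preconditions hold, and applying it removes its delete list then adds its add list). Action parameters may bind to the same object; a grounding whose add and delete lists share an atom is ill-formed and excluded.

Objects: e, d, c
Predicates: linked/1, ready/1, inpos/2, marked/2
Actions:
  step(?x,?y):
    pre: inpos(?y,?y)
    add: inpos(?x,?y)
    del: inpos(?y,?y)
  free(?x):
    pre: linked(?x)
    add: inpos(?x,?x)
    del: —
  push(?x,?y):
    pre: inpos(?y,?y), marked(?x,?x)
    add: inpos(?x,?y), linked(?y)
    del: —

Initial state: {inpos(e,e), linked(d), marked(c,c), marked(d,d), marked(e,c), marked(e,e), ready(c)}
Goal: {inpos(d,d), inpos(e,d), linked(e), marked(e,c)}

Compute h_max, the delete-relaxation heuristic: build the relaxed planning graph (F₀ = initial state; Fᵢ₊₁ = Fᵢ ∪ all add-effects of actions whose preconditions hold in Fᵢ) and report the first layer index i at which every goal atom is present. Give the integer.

F0 = init (7 atoms)
F1 = F0 ∪ {inpos(c,e), inpos(d,d), inpos(d,e), linked(e)}  (11 atoms)
F2 = F1 ∪ {inpos(c,d), inpos(e,d)}  (13 atoms)
goal ⊆ F2  ⇒  h_max = 2

2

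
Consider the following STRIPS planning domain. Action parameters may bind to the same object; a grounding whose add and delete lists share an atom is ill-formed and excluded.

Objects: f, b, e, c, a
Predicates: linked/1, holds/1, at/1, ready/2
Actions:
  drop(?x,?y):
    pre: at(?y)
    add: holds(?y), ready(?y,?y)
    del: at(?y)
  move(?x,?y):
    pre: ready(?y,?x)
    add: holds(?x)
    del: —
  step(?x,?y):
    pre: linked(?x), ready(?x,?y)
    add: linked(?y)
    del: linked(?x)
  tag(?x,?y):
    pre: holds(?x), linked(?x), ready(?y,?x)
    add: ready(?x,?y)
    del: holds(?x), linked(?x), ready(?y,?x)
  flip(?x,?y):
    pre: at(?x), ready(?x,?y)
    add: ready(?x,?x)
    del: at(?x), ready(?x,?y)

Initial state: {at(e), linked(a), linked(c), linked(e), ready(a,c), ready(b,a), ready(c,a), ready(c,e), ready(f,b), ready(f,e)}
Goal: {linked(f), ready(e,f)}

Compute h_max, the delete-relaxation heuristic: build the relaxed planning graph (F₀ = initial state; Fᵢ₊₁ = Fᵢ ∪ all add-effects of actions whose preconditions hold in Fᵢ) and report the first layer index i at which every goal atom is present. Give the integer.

F0 = init (10 atoms)
F1 = F0 ∪ {holds(a), holds(b), holds(c), holds(e), ready(e,e)}  (15 atoms)
F2 = F1 ∪ {ready(a,b), ready(e,c), ready(e,f)}  (18 atoms)
F3 = F2 ∪ {holds(f), linked(b), linked(f)}  (21 atoms)
goal ⊆ F3  ⇒  h_max = 3

3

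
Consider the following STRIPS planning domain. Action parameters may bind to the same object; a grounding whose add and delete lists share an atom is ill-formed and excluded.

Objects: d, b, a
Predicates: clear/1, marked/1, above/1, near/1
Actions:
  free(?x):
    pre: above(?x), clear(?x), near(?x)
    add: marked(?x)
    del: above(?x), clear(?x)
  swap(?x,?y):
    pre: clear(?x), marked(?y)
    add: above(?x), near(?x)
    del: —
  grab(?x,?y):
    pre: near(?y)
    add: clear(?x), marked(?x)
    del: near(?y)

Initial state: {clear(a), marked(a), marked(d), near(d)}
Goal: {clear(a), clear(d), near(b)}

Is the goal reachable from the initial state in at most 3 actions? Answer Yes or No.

1. swap(a,d)  →  {above(a), clear(a), marked(a), marked(d), near(a), near(d)}
2. grab(d,d)  →  {above(a), clear(a), clear(d), marked(a), marked(d), near(a)}
3. grab(b,a)  →  {above(a), clear(a), clear(b), clear(d), marked(a), marked(b), marked(d)}
4. swap(b,d)  →  {above(a), above(b), clear(a), clear(b), clear(d), marked(a), marked(b), marked(d), near(b)}
optimal plan length = 4; 4 > 3

No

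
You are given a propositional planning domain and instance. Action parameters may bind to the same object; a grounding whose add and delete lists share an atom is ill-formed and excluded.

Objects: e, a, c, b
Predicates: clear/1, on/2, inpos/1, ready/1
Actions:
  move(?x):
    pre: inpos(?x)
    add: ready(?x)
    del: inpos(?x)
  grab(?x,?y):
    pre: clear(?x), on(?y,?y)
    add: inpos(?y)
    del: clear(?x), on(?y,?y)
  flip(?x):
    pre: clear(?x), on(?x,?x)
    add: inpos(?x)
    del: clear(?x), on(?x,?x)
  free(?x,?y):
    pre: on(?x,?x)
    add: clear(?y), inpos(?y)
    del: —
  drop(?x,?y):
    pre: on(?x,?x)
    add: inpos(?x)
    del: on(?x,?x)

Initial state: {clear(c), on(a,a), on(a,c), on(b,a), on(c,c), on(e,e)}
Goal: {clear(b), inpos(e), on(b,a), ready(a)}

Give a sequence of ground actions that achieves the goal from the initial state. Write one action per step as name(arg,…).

grab(c,e); free(a,a); move(a); free(a,b)

1. grab(c,e)  →  {inpos(e), on(a,a), on(a,c), on(b,a), on(c,c)}
2. free(a,a)  →  {clear(a), inpos(a), inpos(e), on(a,a), on(a,c), on(b,a), on(c,c)}
3. move(a)  →  {clear(a), inpos(e), on(a,a), on(a,c), on(b,a), on(c,c), ready(a)}
4. free(a,b)  →  {clear(a), clear(b), inpos(b), inpos(e), on(a,a), on(a,c), on(b,a), on(c,c), ready(a)}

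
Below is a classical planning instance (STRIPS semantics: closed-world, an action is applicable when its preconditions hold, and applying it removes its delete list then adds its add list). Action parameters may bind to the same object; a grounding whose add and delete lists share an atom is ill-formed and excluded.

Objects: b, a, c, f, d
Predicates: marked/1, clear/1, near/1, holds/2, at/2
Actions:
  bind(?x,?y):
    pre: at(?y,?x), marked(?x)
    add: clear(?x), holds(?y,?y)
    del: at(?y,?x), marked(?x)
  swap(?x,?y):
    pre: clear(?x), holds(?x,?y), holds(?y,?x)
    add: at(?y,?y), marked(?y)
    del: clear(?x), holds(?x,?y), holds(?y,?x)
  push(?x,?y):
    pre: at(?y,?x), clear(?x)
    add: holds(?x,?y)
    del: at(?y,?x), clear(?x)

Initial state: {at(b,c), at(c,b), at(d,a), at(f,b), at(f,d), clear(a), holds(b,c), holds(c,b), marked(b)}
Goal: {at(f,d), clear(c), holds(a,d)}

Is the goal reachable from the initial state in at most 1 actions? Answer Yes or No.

1. bind(b,c)  →  {at(b,c), at(d,a), at(f,b), at(f,d), clear(a), clear(b), holds(b,c), holds(c,b), holds(c,c)}
2. swap(b,c)  →  {at(b,c), at(c,c), at(d,a), at(f,b), at(f,d), clear(a), holds(c,c), marked(c)}
3. bind(c,b)  →  {at(c,c), at(d,a), at(f,b), at(f,d), clear(a), clear(c), holds(b,b), holds(c,c)}
4. push(a,d)  →  {at(c,c), at(f,b), at(f,d), clear(c), holds(a,d), holds(b,b), holds(c,c)}
optimal plan length = 4; 4 > 1

No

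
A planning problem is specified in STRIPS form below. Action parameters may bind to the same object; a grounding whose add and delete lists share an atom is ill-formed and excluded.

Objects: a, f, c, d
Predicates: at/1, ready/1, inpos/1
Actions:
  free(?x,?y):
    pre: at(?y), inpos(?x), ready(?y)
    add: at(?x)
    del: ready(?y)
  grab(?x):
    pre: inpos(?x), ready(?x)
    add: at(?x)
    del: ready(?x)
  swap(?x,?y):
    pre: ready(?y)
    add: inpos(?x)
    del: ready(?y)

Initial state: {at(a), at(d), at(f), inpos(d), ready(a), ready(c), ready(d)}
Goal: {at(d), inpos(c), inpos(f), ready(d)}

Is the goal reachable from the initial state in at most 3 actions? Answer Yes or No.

Yes

1. swap(f,a)  →  {at(a), at(d), at(f), inpos(d), inpos(f), ready(c), ready(d)}
2. swap(c,c)  →  {at(a), at(d), at(f), inpos(c), inpos(d), inpos(f), ready(d)}
optimal plan length = 2; 2 ≤ 3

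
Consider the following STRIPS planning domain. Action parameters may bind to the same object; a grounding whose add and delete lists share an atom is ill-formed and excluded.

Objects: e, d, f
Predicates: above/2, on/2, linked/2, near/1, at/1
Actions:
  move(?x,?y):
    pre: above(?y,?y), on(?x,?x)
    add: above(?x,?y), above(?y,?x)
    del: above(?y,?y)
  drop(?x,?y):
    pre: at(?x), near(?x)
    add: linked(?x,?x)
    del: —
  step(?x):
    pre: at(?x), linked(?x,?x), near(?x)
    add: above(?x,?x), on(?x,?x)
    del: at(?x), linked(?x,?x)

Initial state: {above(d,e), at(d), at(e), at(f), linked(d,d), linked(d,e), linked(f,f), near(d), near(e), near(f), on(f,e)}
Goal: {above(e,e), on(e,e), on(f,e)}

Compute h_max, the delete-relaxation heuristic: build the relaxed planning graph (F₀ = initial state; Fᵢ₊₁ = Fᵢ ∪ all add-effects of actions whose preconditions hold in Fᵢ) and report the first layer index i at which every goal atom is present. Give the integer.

2

F0 = init (11 atoms)
F1 = F0 ∪ {above(d,d), above(f,f), linked(e,e), on(d,d), on(f,f)}  (16 atoms)
F2 = F1 ∪ {above(d,f), above(e,e), above(f,d), on(e,e)}  (20 atoms)
goal ⊆ F2  ⇒  h_max = 2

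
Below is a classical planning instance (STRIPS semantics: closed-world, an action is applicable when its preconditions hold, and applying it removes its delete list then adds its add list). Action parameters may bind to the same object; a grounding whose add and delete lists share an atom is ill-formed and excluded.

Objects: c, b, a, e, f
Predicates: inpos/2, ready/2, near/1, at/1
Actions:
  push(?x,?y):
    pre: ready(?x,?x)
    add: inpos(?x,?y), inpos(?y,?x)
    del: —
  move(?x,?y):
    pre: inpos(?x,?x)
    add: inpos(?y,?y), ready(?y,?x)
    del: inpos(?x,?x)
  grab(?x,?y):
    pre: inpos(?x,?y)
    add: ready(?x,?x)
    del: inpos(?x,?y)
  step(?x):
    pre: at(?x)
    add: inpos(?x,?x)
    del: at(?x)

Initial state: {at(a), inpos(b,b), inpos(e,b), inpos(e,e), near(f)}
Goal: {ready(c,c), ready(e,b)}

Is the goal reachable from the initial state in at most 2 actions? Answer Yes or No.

1. move(b,e)  →  {at(a), inpos(e,b), inpos(e,e), near(f), ready(e,b)}
2. move(e,c)  →  {at(a), inpos(c,c), inpos(e,b), near(f), ready(c,e), ready(e,b)}
3. grab(c,c)  →  {at(a), inpos(e,b), near(f), ready(c,c), ready(c,e), ready(e,b)}
optimal plan length = 3; 3 > 2

No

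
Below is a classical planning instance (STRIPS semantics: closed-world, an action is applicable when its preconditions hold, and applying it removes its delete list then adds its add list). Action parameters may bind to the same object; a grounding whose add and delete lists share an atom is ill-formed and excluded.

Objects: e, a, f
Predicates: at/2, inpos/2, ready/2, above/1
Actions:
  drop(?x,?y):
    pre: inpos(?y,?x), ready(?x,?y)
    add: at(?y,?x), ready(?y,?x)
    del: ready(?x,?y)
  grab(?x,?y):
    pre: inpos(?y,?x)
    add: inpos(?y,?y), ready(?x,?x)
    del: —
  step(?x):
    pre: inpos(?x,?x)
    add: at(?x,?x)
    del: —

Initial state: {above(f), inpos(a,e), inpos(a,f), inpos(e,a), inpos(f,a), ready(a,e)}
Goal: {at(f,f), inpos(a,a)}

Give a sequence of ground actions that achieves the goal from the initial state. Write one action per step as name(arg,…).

grab(e,a); grab(a,f); step(f)

1. grab(e,a)  →  {above(f), inpos(a,a), inpos(a,e), inpos(a,f), inpos(e,a), inpos(f,a), ready(a,e), ready(e,e)}
2. grab(a,f)  →  {above(f), inpos(a,a), inpos(a,e), inpos(a,f), inpos(e,a), inpos(f,a), inpos(f,f), ready(a,a), ready(a,e), ready(e,e)}
3. step(f)  →  {above(f), at(f,f), inpos(a,a), inpos(a,e), inpos(a,f), inpos(e,a), inpos(f,a), inpos(f,f), ready(a,a), ready(a,e), ready(e,e)}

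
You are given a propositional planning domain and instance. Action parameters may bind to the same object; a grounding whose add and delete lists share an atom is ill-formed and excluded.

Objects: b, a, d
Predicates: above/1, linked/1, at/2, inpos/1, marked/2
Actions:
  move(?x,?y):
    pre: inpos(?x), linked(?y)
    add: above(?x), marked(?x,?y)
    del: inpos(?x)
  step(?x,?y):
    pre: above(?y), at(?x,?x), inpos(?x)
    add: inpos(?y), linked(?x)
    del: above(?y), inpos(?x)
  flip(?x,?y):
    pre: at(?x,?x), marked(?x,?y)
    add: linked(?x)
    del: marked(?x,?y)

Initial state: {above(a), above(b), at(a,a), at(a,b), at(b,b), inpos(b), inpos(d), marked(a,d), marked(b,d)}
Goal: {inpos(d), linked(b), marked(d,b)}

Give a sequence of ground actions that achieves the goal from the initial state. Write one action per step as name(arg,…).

step(b,a); move(d,b); step(a,d)

1. step(b,a)  →  {above(b), at(a,a), at(a,b), at(b,b), inpos(a), inpos(d), linked(b), marked(a,d), marked(b,d)}
2. move(d,b)  →  {above(b), above(d), at(a,a), at(a,b), at(b,b), inpos(a), linked(b), marked(a,d), marked(b,d), marked(d,b)}
3. step(a,d)  →  {above(b), at(a,a), at(a,b), at(b,b), inpos(d), linked(a), linked(b), marked(a,d), marked(b,d), marked(d,b)}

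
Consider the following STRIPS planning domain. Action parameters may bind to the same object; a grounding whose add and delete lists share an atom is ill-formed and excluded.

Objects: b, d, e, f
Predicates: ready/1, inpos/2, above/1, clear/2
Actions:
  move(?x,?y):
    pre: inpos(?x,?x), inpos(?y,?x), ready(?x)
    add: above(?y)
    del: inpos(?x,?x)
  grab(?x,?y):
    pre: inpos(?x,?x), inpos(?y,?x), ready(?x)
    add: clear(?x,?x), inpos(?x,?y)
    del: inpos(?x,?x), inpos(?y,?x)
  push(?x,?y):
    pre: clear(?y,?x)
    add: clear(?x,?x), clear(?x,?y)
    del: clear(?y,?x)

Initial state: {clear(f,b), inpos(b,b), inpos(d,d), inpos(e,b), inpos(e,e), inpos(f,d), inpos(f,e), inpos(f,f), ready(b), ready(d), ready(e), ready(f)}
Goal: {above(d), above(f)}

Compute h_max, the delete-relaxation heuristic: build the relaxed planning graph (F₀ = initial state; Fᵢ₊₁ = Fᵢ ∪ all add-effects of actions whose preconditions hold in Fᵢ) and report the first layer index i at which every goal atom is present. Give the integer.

F0 = init (12 atoms)
F1 = F0 ∪ {above(b), above(d), above(e), above(f), clear(b,b), clear(b,f), clear(d,d), clear(e,e), inpos(b,e), inpos(d,f), inpos(e,f)}  (23 atoms)
goal ⊆ F1  ⇒  h_max = 1

1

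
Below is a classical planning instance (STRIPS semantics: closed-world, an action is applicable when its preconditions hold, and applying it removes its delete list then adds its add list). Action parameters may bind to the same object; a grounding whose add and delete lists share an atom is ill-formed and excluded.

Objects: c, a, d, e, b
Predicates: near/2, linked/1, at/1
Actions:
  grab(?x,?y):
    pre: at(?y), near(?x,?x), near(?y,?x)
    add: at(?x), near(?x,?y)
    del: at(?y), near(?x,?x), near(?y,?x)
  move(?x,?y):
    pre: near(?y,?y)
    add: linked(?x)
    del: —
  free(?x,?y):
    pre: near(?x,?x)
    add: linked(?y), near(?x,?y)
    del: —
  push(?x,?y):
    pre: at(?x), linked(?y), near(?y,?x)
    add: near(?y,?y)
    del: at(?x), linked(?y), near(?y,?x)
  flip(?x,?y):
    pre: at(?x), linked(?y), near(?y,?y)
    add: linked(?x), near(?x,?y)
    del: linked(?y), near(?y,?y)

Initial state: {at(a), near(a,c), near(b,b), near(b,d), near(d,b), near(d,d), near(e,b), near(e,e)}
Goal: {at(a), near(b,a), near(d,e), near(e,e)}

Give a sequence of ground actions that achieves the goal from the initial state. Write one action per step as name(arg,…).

free(d,e); free(b,a)

1. free(d,e)  →  {at(a), linked(e), near(a,c), near(b,b), near(b,d), near(d,b), near(d,d), near(d,e), near(e,b), near(e,e)}
2. free(b,a)  →  {at(a), linked(a), linked(e), near(a,c), near(b,a), near(b,b), near(b,d), near(d,b), near(d,d), near(d,e), near(e,b), near(e,e)}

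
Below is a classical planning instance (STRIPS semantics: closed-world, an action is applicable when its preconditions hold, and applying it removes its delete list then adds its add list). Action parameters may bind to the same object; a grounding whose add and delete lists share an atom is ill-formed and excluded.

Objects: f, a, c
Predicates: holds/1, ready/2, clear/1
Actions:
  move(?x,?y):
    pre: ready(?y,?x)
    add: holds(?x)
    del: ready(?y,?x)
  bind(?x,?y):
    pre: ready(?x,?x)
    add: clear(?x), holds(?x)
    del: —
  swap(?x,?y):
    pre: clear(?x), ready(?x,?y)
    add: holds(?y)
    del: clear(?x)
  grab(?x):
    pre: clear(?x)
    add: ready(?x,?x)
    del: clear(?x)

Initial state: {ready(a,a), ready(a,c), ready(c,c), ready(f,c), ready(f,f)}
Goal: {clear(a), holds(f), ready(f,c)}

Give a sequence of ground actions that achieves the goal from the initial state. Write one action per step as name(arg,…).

move(f,f); bind(a,f)

1. move(f,f)  →  {holds(f), ready(a,a), ready(a,c), ready(c,c), ready(f,c)}
2. bind(a,f)  →  {clear(a), holds(a), holds(f), ready(a,a), ready(a,c), ready(c,c), ready(f,c)}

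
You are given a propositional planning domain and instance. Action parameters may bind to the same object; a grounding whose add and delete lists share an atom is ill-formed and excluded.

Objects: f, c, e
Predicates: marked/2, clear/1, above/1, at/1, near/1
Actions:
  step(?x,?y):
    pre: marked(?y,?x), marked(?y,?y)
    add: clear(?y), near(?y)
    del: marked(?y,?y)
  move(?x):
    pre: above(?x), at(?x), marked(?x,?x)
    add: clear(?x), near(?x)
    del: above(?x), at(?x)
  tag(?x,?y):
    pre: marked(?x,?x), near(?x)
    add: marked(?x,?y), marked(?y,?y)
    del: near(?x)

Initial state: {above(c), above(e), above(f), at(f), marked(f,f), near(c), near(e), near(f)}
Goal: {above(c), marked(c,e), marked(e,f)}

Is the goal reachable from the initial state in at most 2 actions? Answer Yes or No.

No

1. tag(f,c)  →  {above(c), above(e), above(f), at(f), marked(c,c), marked(f,c), marked(f,f), near(c), near(e)}
2. tag(c,e)  →  {above(c), above(e), above(f), at(f), marked(c,c), marked(c,e), marked(e,e), marked(f,c), marked(f,f), near(e)}
3. tag(e,f)  →  {above(c), above(e), above(f), at(f), marked(c,c), marked(c,e), marked(e,e), marked(e,f), marked(f,c), marked(f,f)}
optimal plan length = 3; 3 > 2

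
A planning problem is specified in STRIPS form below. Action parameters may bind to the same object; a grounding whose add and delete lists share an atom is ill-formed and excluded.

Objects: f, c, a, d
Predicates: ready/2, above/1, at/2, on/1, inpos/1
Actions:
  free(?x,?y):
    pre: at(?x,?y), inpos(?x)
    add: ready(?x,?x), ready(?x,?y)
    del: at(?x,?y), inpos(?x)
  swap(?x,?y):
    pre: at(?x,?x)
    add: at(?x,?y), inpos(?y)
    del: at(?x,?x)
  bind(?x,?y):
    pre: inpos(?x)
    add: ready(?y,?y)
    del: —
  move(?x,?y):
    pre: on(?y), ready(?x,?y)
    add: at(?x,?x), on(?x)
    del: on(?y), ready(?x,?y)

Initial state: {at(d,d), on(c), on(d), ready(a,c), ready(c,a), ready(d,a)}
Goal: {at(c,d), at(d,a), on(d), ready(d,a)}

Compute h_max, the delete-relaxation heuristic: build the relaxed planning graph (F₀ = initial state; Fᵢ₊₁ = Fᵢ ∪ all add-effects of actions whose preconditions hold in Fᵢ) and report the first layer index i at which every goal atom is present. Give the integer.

3

F0 = init (6 atoms)
F1 = F0 ∪ {at(a,a), at(d,a), at(d,c), at(d,f), inpos(a), inpos(c), inpos(f), on(a)}  (14 atoms)
F2 = F1 ∪ {at(a,c), at(a,d), at(a,f), at(c,c), inpos(d), ready(a,a), ready(c,c), ready(d,d), ready(f,f)}  (23 atoms)
F3 = F2 ∪ {at(c,a), at(c,d), at(c,f), ready(a,d), ready(a,f), ready(d,c), ready(d,f)}  (30 atoms)
goal ⊆ F3  ⇒  h_max = 3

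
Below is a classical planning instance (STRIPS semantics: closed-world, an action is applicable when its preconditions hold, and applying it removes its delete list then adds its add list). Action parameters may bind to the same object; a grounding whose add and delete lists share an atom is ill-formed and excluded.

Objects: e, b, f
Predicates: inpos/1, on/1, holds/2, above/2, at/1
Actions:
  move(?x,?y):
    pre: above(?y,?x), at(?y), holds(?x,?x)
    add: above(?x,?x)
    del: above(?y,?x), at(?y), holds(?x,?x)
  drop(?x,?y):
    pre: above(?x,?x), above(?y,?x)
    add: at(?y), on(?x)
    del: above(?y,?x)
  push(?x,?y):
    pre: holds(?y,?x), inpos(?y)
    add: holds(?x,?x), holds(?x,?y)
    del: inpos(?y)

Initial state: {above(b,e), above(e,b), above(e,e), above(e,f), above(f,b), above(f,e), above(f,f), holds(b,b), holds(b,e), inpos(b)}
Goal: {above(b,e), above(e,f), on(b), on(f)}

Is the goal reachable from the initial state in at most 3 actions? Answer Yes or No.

Yes

1. drop(f,f)  →  {above(b,e), above(e,b), above(e,e), above(e,f), above(f,b), above(f,e), at(f), holds(b,b), holds(b,e), inpos(b), on(f)}
2. move(b,f)  →  {above(b,b), above(b,e), above(e,b), above(e,e), above(e,f), above(f,e), holds(b,e), inpos(b), on(f)}
3. drop(b,e)  →  {above(b,b), above(b,e), above(e,e), above(e,f), above(f,e), at(e), holds(b,e), inpos(b), on(b), on(f)}
optimal plan length = 3; 3 ≤ 3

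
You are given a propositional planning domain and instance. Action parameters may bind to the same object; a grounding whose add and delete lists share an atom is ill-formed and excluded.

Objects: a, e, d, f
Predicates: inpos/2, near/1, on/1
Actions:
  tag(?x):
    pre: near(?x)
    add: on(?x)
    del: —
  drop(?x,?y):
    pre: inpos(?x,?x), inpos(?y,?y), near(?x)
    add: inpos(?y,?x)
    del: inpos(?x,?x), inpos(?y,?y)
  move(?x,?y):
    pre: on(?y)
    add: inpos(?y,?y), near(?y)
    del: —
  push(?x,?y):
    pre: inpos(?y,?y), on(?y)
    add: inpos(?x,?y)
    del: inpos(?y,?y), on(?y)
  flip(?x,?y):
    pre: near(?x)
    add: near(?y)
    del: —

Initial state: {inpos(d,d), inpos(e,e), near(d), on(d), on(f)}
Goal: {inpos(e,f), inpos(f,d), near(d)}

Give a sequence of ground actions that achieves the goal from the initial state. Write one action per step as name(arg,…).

move(a,f); drop(f,e); push(f,d)

1. move(a,f)  →  {inpos(d,d), inpos(e,e), inpos(f,f), near(d), near(f), on(d), on(f)}
2. drop(f,e)  →  {inpos(d,d), inpos(e,f), near(d), near(f), on(d), on(f)}
3. push(f,d)  →  {inpos(e,f), inpos(f,d), near(d), near(f), on(f)}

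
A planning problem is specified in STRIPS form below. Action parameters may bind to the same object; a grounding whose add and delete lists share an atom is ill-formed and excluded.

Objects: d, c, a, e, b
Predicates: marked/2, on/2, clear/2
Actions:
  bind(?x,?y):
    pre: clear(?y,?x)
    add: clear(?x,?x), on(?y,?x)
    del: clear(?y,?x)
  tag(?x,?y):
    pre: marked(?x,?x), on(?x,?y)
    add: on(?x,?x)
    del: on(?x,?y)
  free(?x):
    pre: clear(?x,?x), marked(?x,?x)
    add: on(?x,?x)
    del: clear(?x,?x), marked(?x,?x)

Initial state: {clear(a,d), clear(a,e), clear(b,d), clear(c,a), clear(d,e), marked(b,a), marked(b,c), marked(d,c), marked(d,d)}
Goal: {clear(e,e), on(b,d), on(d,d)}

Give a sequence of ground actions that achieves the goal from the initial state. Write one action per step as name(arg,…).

bind(d,b); bind(e,d); tag(d,e)

1. bind(d,b)  →  {clear(a,d), clear(a,e), clear(c,a), clear(d,d), clear(d,e), marked(b,a), marked(b,c), marked(d,c), marked(d,d), on(b,d)}
2. bind(e,d)  →  {clear(a,d), clear(a,e), clear(c,a), clear(d,d), clear(e,e), marked(b,a), marked(b,c), marked(d,c), marked(d,d), on(b,d), on(d,e)}
3. tag(d,e)  →  {clear(a,d), clear(a,e), clear(c,a), clear(d,d), clear(e,e), marked(b,a), marked(b,c), marked(d,c), marked(d,d), on(b,d), on(d,d)}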